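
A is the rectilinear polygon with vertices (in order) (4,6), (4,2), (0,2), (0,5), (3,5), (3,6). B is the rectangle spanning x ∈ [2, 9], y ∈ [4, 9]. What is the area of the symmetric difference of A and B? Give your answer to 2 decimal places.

|A| = 13, |B| = 35, |A∩B| = 3.
|A △ B| = |A| + |B| − 2·|A∩B| = 13 + 35 − 6 = 42.00.

42.00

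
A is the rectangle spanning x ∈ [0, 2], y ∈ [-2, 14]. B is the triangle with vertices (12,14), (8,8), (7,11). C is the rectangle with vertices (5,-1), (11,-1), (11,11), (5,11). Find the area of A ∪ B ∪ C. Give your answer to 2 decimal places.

By inclusion–exclusion:
Individual areas: |A| = 32, |B| = 9, |C| = 72.
|A∩B| = 0.
|A∩C| = 0 (no overlap).
|B∩C| = 4.5.
|A∩B∩C| = 0.
|A ∪ B ∪ C| = 113 − 4.5 + 0 = 108.50.

108.50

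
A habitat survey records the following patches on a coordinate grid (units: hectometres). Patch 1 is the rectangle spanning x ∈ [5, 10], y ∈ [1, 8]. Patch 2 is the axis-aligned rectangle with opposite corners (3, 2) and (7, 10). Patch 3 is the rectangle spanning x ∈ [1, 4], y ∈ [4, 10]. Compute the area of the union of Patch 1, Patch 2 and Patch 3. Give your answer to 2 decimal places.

By inclusion–exclusion:
Individual areas: |Patch 1| = 35, |Patch 2| = 32, |Patch 3| = 18.
|Patch 1∩Patch 2|: x∈[5,7], y∈[2,8] → 2·6 = 12.
|Patch 1∩Patch 3| = 0 (no overlap).
|Patch 2∩Patch 3|: x∈[3,4], y∈[4,10] → 1·6 = 6.
|Patch 1∩Patch 2∩Patch 3| = 0.
|Patch 1 ∪ Patch 2 ∪ Patch 3| = 85 − 18 + 0 = 67.00.

67.00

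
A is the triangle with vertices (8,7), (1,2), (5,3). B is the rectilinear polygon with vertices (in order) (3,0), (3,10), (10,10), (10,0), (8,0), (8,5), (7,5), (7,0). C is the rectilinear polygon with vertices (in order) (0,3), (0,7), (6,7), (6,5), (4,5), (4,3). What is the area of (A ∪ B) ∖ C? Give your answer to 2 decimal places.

|A ∪ B| = 65.9286.
|(A ∪ B) ∩ C| = 8.1286.
|(A ∪ B) ∖ C| = 65.9286 − 8.1286 = 57.80.

57.80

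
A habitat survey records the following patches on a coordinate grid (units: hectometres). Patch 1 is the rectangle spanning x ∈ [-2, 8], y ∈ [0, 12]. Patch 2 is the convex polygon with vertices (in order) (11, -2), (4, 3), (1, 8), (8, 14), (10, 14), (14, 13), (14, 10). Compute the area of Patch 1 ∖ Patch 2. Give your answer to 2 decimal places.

|Patch 1| = 120, |Patch 1∩Patch 2| = 51.881.
|Patch 1 ∖ Patch 2| = |Patch 1| − |Patch 1∩Patch 2| = 120 − 51.881 = 68.12.

68.12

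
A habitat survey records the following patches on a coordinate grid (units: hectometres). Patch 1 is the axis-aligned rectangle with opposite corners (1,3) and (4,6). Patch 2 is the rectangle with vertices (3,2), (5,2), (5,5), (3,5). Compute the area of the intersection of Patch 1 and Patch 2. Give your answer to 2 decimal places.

|Patch 1∩Patch 2|: x∈[3,4], y∈[3,5] → 1·2 = 2.

2.00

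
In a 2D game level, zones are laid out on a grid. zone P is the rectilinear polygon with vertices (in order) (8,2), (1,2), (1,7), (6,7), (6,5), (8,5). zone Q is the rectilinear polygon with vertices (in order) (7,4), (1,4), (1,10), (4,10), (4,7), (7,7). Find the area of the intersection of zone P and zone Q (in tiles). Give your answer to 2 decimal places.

16.00

The intersection is the polygon with vertices (1,7), (4,7), (6,7), (6,5), (7,5), (7,4), (1,4).
By the shoelace formula its area is 16.00.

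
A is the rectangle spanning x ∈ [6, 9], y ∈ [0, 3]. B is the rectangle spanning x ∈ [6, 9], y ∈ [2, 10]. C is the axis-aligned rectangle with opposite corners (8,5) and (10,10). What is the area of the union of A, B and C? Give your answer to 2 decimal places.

By inclusion–exclusion:
Individual areas: |A| = 9, |B| = 24, |C| = 10.
|A∩B|: x∈[6,9], y∈[2,3] → 3·1 = 3.
|A∩C| = 0 (no overlap).
|B∩C|: x∈[8,9], y∈[5,10] → 1·5 = 5.
|A∩B∩C| = 0.
|A ∪ B ∪ C| = 43 − 8 + 0 = 35.00.

35.00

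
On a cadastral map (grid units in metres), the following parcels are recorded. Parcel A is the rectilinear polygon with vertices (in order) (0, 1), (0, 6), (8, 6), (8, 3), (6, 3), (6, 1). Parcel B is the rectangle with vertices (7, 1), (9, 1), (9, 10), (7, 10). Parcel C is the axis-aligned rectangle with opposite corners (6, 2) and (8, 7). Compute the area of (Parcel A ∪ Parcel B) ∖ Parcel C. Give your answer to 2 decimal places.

|Parcel A ∪ Parcel B| = 51.
|(Parcel A ∪ Parcel B) ∩ Parcel C| = 8.
|(Parcel A ∪ Parcel B) ∖ Parcel C| = 51 − 8 = 43.00.

43.00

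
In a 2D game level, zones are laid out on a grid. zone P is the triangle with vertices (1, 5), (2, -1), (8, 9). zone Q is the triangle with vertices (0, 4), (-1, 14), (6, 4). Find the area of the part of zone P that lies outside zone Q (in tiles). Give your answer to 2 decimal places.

|zone P| = 23, |zone P∩zone Q| = 7.9555.
|zone P ∖ zone Q| = |zone P| − |zone P∩zone Q| = 23 − 7.9555 = 15.04.

15.04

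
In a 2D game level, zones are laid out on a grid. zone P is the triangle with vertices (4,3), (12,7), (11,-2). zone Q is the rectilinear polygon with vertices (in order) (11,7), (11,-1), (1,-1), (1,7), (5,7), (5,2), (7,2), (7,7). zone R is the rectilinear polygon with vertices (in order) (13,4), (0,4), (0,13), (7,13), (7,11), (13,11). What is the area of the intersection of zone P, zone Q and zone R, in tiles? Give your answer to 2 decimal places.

The intersection is the polygon with vertices (11,4), (7,4), (7,4.5), (11,6.5).
By the shoelace formula its area is 6.00.

6.00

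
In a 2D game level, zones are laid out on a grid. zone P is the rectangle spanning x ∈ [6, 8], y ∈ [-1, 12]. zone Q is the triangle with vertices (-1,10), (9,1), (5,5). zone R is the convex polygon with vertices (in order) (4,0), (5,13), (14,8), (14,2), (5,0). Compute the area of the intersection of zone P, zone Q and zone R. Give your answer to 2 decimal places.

0.40

The intersection is the polygon with vertices (6,3.7), (6,4), (8,2), (8,1.9).
By the shoelace formula its area is 0.40.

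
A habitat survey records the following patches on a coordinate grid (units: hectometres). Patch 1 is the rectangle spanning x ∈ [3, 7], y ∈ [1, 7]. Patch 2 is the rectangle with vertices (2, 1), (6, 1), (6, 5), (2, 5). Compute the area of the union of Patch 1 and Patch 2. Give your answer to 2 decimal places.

28.00

By inclusion–exclusion:
Individual areas: |Patch 1| = 24, |Patch 2| = 16.
|Patch 1∩Patch 2|: x∈[3,6], y∈[1,5] → 3·4 = 12.
|Patch 1 ∪ Patch 2| = 40 − 12 = 28.00.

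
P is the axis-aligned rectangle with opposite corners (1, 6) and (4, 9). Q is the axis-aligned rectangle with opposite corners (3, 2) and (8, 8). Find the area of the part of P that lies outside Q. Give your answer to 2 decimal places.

7.00

|P∩Q|: x∈[3,4], y∈[6,8] → 1·2 = 2.
|P| = 9.
|P ∖ Q| = |P| − |P∩Q| = 9 − 2 = 7.00.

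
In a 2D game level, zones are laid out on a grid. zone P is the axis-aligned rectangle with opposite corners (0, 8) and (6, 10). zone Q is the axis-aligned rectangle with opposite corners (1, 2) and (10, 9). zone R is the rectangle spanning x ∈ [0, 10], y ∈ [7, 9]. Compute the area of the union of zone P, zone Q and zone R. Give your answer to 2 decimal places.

71.00

By inclusion–exclusion:
Individual areas: |zone P| = 12, |zone Q| = 63, |zone R| = 20.
|zone P∩zone Q|: x∈[1,6], y∈[8,9] → 5·1 = 5.
|zone P∩zone R|: x∈[0,6], y∈[8,9] → 6·1 = 6.
|zone Q∩zone R|: x∈[1,10], y∈[7,9] → 9·2 = 18.
|zone P∩zone Q∩zone R| = 5.
|zone P ∪ zone Q ∪ zone R| = 95 − 29 + 5 = 71.00.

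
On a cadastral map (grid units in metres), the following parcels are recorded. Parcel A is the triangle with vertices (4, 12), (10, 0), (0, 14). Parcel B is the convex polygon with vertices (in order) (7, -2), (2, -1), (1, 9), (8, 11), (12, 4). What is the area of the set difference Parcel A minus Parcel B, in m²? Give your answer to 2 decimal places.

7.67

|Parcel A| = 18, |Parcel A∩Parcel B| = 10.333.
|Parcel A ∖ Parcel B| = |Parcel A| − |Parcel A∩Parcel B| = 18 − 10.333 = 7.67.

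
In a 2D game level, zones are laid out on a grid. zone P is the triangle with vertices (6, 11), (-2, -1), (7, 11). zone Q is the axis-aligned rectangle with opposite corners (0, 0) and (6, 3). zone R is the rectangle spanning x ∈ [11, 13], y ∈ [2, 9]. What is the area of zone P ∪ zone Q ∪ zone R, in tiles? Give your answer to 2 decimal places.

By inclusion–exclusion:
Individual areas: |zone P| = 6, |zone Q| = 18, |zone R| = 14.
|zone P∩zone Q| = 0.3333.
|zone P∩zone R| = 0.
|zone Q∩zone R| = 0 (no overlap).
|zone P∩zone Q∩zone R| = 0.
|zone P ∪ zone Q ∪ zone R| = 38 − 0.3333 + 0 = 37.67.

37.67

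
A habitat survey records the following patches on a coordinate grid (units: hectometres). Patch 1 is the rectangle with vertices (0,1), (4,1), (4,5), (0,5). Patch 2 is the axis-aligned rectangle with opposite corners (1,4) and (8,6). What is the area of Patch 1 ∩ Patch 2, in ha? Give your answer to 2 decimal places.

|Patch 1∩Patch 2|: x∈[1,4], y∈[4,5] → 3·1 = 3.

3.00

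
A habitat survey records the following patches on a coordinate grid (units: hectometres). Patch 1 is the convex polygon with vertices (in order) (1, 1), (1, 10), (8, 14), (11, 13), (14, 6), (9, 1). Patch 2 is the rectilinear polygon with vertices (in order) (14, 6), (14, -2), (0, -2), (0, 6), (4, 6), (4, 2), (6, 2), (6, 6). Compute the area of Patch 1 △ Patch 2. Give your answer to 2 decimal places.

|Patch 1| = 127.5, |Patch 2| = 104, |Patch 1∩Patch 2| = 44.5.
|Patch 1 △ Patch 2| = |Patch 1| + |Patch 2| − 2·|Patch 1∩Patch 2| = 127.5 + 104 − 89 = 142.50.

142.50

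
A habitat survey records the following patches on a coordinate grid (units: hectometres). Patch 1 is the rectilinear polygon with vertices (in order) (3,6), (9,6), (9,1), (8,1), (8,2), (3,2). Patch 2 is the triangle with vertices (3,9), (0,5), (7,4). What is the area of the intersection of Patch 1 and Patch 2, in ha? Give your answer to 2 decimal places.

The intersection is the polygon with vertices (5.4,6), (7,4), (3,4.571), (3,6).
By the shoelace formula its area is 5.26.

5.26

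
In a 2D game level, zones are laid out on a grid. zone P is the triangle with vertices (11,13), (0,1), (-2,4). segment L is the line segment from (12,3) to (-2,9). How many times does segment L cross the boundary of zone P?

The segment meets the boundary at (2.461,7.088), (4.701,6.128).

2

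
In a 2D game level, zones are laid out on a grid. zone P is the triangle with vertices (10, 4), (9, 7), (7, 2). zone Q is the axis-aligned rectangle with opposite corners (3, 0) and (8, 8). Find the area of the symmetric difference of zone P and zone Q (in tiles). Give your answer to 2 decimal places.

|zone P| = 5.5, |zone Q| = 40, |zone P∩zone Q| = 0.9167.
|zone P △ zone Q| = |zone P| + |zone Q| − 2·|zone P∩zone Q| = 5.5 + 40 − 1.8333 = 43.67.

43.67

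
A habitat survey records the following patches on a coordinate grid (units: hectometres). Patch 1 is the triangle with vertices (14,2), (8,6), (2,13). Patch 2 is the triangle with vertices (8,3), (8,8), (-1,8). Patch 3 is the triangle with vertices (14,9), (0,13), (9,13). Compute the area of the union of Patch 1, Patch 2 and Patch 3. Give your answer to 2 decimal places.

By inclusion–exclusion:
Individual areas: |Patch 1| = 9, |Patch 2| = 22.5, |Patch 3| = 18.
|Patch 1∩Patch 2| = 1.5779.
|Patch 1∩Patch 3| = 0.0734.
|Patch 2∩Patch 3| = 0.
|Patch 1∩Patch 2∩Patch 3| = 0.
|Patch 1 ∪ Patch 2 ∪ Patch 3| = 49.5 − 1.6514 + 0 = 47.85.

47.85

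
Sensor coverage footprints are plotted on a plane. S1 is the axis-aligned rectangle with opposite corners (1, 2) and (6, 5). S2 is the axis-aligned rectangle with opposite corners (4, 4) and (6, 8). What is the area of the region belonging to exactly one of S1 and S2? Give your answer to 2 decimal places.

19.00

|S1∩S2|: x∈[4,6], y∈[4,5] → 2·1 = 2.
|S1 △ S2| = |S1| + |S2| − 2·|S1∩S2| = 15 + 8 − 4 = 19.00.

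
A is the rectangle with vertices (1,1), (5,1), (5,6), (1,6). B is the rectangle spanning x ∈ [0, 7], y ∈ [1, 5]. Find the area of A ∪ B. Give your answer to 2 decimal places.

32.00

By inclusion–exclusion:
Individual areas: |A| = 20, |B| = 28.
|A∩B|: x∈[1,5], y∈[1,5] → 4·4 = 16.
|A ∪ B| = 48 − 16 = 32.00.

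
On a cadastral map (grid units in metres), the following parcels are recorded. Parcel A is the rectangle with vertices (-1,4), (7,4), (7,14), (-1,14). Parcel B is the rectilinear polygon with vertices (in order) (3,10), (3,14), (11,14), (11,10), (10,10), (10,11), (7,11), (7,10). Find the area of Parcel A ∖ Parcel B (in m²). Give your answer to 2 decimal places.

64.00

|Parcel A| = 80, |Parcel A∩Parcel B| = 16.
|Parcel A ∖ Parcel B| = |Parcel A| − |Parcel A∩Parcel B| = 80 − 16 = 64.00.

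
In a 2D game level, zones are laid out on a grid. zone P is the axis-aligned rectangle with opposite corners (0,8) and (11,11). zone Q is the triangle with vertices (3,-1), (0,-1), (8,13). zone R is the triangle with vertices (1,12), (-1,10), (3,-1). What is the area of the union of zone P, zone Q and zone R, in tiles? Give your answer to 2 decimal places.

61.20

By inclusion–exclusion:
Individual areas: |zone P| = 33, |zone Q| = 21, |zone R| = 15.
|zone P∩zone Q| = 2.25.
|zone P∩zone R| = 4.1538.
|zone Q∩zone R| = 1.392.
|zone P∩zone Q∩zone R| = 0.
|zone P ∪ zone Q ∪ zone R| = 69 − 7.7959 + 0 = 61.20.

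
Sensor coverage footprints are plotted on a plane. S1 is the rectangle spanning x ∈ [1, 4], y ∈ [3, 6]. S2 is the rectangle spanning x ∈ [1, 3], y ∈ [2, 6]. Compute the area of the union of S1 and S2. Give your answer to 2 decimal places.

11.00

By inclusion–exclusion:
Individual areas: |S1| = 9, |S2| = 8.
|S1∩S2|: x∈[1,3], y∈[3,6] → 2·3 = 6.
|S1 ∪ S2| = 17 − 6 = 11.00.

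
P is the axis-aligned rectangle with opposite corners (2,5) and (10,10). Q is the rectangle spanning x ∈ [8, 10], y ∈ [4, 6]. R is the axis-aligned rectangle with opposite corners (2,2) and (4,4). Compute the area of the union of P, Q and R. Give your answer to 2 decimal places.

By inclusion–exclusion:
Individual areas: |P| = 40, |Q| = 4, |R| = 4.
|P∩Q|: x∈[8,10], y∈[5,6] → 2·1 = 2.
|P∩R| = 0 (no overlap).
|Q∩R| = 0 (no overlap).
|P∩Q∩R| = 0.
|P ∪ Q ∪ R| = 48 − 2 + 0 = 46.00.

46.00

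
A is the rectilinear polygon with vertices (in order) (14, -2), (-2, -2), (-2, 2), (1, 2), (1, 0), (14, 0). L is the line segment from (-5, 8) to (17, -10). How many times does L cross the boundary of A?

2

The segment meets the boundary at (7.222,-2), (4.778,0).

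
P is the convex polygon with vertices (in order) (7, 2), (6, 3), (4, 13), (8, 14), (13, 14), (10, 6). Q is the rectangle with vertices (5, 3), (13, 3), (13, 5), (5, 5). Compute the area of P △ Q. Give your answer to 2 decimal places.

|P| = 63.5, |Q| = 16, |P∩Q| = 5.4.
|P △ Q| = |P| + |Q| − 2·|P∩Q| = 63.5 + 16 − 10.8 = 68.70.

68.70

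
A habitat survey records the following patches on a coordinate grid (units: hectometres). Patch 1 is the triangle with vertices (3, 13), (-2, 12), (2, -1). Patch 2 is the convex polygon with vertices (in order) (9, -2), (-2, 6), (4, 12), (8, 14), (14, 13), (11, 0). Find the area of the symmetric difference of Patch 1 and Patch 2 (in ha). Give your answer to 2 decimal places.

151.99

|Patch 1| = 34.5, |Patch 2| = 147.5, |Patch 1∩Patch 2| = 15.004.
|Patch 1 △ Patch 2| = |Patch 1| + |Patch 2| − 2·|Patch 1∩Patch 2| = 34.5 + 147.5 − 30.008 = 151.99.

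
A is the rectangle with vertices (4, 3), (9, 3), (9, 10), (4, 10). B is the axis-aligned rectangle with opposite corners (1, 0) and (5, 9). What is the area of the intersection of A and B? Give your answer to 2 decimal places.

|A∩B|: x∈[4,5], y∈[3,9] → 1·6 = 6.

6.00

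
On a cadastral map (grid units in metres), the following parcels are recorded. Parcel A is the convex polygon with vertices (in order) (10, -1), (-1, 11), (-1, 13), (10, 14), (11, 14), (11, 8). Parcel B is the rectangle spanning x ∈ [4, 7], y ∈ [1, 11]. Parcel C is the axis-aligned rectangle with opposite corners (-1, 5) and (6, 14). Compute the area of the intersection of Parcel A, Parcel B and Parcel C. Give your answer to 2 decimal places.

The intersection is the polygon with vertices (4,11), (6,11), (6,5), (4.5,5), (4,5.545).
By the shoelace formula its area is 11.86.

11.86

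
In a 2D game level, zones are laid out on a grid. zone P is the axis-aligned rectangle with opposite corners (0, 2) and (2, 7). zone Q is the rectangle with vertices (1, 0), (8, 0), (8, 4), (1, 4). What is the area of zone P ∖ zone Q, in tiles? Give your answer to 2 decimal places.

|zone P∩zone Q|: x∈[1,2], y∈[2,4] → 1·2 = 2.
|zone P| = 10.
|zone P ∖ zone Q| = |zone P| − |zone P∩zone Q| = 10 − 2 = 8.00.

8.00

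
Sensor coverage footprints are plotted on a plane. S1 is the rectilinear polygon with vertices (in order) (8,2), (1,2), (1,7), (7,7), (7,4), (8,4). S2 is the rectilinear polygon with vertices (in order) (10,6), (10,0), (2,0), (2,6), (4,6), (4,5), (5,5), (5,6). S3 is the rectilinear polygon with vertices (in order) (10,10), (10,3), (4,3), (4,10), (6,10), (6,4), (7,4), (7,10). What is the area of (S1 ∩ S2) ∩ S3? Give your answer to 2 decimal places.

7.00

|S1 ∩ S2| = 21.
|(S1 ∩ S2) ∩ S3| = 7.00.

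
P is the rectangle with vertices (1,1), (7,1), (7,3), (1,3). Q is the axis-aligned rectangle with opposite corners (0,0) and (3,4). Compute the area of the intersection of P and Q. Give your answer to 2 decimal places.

|P∩Q|: x∈[1,3], y∈[1,3] → 2·2 = 4.

4.00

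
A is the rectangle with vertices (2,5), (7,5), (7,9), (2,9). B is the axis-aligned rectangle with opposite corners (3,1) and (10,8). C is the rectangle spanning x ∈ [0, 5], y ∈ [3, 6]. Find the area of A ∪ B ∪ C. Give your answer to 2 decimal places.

By inclusion–exclusion:
Individual areas: |A| = 20, |B| = 49, |C| = 15.
|A∩B|: x∈[3,7], y∈[5,8] → 4·3 = 12.
|A∩C|: x∈[2,5], y∈[5,6] → 3·1 = 3.
|B∩C|: x∈[3,5], y∈[3,6] → 2·3 = 6.
|A∩B∩C| = 2.
|A ∪ B ∪ C| = 84 − 21 + 2 = 65.00.

65.00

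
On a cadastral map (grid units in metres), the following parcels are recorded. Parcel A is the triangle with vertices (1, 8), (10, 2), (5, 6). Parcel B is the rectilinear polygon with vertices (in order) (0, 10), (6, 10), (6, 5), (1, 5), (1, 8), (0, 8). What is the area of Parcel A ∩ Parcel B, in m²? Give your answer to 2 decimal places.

The intersection is the polygon with vertices (1,8), (5,6), (6,5.2), (6,5), (5.5,5).
By the shoelace formula its area is 1.85.

1.85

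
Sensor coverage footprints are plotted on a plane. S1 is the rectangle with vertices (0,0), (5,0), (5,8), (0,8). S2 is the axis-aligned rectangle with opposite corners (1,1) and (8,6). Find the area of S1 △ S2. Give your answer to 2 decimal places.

35.00

|S1∩S2|: x∈[1,5], y∈[1,6] → 4·5 = 20.
|S1 △ S2| = |S1| + |S2| − 2·|S1∩S2| = 40 + 35 − 40 = 35.00.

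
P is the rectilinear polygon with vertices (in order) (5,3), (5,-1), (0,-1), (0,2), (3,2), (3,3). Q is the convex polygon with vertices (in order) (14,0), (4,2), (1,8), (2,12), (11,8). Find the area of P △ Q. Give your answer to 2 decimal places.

101.30

|P| = 17, |Q| = 87, |P∩Q| = 1.35.
|P △ Q| = |P| + |Q| − 2·|P∩Q| = 17 + 87 − 2.7 = 101.30.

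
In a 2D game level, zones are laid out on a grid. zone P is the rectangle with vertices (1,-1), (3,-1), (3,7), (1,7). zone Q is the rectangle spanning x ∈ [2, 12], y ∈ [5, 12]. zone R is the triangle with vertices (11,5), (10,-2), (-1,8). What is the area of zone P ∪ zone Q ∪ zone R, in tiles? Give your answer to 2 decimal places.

By inclusion–exclusion:
Individual areas: |zone P| = 16, |zone Q| = 70, |zone R| = 43.5.
|zone P∩zone Q|: x∈[2,3], y∈[5,7] → 1·2 = 2.
|zone P∩zone R| = 3.4545.
|zone Q∩zone R| = 10.0841.
|zone P∩zone Q∩zone R| = 1.9591.
|zone P ∪ zone Q ∪ zone R| = 129.5 − 15.5386 + 1.9591 = 115.92.

115.92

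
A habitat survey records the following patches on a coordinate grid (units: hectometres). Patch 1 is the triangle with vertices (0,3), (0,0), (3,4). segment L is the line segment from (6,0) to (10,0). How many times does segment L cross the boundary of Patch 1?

0

The segment lies entirely outside Patch 1 and never meets its boundary.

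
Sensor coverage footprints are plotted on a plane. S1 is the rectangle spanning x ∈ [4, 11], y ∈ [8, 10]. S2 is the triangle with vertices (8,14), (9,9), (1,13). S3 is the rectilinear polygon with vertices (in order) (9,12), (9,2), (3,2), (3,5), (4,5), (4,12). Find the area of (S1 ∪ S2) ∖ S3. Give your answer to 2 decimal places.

|S1 ∪ S2| = 31.1.
|(S1 ∪ S2) ∩ S3| = 16.95.
|(S1 ∪ S2) ∖ S3| = 31.1 − 16.95 = 14.15.

14.15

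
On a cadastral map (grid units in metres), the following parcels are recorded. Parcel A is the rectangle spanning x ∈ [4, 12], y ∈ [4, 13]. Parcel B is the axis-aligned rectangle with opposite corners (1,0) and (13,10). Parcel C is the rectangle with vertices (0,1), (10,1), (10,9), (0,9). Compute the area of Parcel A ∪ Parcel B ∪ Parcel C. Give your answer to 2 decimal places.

By inclusion–exclusion:
Individual areas: |Parcel A| = 72, |Parcel B| = 120, |Parcel C| = 80.
|Parcel A∩Parcel B|: x∈[4,12], y∈[4,10] → 8·6 = 48.
|Parcel A∩Parcel C|: x∈[4,10], y∈[4,9] → 6·5 = 30.
|Parcel B∩Parcel C|: x∈[1,10], y∈[1,9] → 9·8 = 72.
|Parcel A∩Parcel B∩Parcel C| = 30.
|Parcel A ∪ Parcel B ∪ Parcel C| = 272 − 150 + 30 = 152.00.

152.00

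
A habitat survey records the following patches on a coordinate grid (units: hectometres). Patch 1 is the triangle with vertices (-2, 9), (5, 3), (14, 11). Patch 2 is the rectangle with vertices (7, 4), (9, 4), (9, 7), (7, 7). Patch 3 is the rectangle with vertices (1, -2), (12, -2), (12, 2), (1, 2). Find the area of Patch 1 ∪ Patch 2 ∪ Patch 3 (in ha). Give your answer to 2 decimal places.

102.33

By inclusion–exclusion:
Individual areas: |Patch 1| = 55, |Patch 2| = 6, |Patch 3| = 44.
|Patch 1∩Patch 2| = 2.6667.
|Patch 1∩Patch 3| = 0.
|Patch 2∩Patch 3| = 0 (no overlap).
|Patch 1∩Patch 2∩Patch 3| = 0.
|Patch 1 ∪ Patch 2 ∪ Patch 3| = 105 − 2.6667 + 0 = 102.33.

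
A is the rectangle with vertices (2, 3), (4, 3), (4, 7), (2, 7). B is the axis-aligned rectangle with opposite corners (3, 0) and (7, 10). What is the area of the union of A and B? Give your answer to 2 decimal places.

44.00

By inclusion–exclusion:
Individual areas: |A| = 8, |B| = 40.
|A∩B|: x∈[3,4], y∈[3,7] → 1·4 = 4.
|A ∪ B| = 48 − 4 = 44.00.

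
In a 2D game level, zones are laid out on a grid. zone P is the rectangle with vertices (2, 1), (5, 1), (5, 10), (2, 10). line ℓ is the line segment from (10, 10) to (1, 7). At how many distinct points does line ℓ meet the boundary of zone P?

2

The segment meets the boundary at (2,7.333), (5,8.333).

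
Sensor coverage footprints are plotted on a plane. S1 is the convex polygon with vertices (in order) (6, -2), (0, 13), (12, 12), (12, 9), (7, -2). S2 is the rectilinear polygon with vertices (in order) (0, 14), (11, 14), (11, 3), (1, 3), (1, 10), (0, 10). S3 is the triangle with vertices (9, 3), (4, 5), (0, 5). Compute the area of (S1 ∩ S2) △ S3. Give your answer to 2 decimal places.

80.17

|S1 ∩ S2| = 81.6765.
|(S1 ∩ S2) ∩ S3| = 2.7512.
|(S1 ∩ S2) △ S3| = 81.6765 + 4 − 5.5024 = 80.17.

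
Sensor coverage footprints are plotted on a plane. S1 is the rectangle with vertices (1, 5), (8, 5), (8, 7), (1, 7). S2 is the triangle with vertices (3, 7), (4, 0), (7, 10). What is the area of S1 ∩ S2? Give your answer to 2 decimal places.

5.31

The intersection is the polygon with vertices (6.1,7), (5.5,5), (3.286,5), (3,7).
By the shoelace formula its area is 5.31.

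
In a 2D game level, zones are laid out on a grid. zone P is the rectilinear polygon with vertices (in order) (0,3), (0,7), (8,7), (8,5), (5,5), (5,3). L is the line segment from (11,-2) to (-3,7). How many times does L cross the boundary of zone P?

2

The segment meets the boundary at (0,5.071), (3.222,3).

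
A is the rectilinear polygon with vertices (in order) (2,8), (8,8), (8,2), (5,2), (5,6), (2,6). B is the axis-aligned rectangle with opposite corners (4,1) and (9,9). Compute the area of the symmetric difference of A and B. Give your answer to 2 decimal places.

|A| = 24, |B| = 40, |A∩B| = 20.
|A △ B| = |A| + |B| − 2·|A∩B| = 24 + 40 − 40 = 24.00.

24.00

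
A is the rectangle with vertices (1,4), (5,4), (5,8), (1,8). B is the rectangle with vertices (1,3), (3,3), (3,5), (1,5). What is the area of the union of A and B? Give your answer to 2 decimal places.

18.00

By inclusion–exclusion:
Individual areas: |A| = 16, |B| = 4.
|A∩B|: x∈[1,3], y∈[4,5] → 2·1 = 2.
|A ∪ B| = 20 − 2 = 18.00.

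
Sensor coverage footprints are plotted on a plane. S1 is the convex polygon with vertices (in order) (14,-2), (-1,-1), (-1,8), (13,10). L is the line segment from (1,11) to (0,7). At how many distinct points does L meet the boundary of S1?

1

The segment meets the boundary at (0.296,8.185).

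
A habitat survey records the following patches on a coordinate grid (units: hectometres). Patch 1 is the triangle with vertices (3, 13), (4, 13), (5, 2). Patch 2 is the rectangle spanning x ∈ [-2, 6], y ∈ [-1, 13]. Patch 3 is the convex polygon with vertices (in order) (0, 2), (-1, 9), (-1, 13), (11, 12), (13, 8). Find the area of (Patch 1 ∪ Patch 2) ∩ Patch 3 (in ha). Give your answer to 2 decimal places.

63.15

The region (Patch 1 ∪ Patch 2) ∩ Patch 3 is the polygon with vertices (6,4.769), (0,2), (-1,9), (-1,13), (6,12.417).
By the shoelace formula its area is 63.15.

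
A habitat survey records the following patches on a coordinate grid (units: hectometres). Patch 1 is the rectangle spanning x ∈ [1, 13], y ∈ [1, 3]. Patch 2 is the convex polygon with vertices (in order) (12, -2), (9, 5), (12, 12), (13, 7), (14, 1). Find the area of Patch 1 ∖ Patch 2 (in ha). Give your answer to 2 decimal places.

|Patch 1| = 24, |Patch 1∩Patch 2| = 5.4286.
|Patch 1 ∖ Patch 2| = |Patch 1| − |Patch 1∩Patch 2| = 24 − 5.4286 = 18.57.

18.57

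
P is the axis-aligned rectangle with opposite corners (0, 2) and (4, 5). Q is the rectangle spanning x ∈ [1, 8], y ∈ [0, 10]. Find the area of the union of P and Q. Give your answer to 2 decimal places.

By inclusion–exclusion:
Individual areas: |P| = 12, |Q| = 70.
|P∩Q|: x∈[1,4], y∈[2,5] → 3·3 = 9.
|P ∪ Q| = 82 − 9 = 73.00.

73.00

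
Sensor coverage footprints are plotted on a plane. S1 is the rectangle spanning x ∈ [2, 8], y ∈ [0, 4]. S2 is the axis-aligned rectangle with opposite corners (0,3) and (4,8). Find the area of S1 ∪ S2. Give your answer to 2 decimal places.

42.00

By inclusion–exclusion:
Individual areas: |S1| = 24, |S2| = 20.
|S1∩S2|: x∈[2,4], y∈[3,4] → 2·1 = 2.
|S1 ∪ S2| = 44 − 2 = 42.00.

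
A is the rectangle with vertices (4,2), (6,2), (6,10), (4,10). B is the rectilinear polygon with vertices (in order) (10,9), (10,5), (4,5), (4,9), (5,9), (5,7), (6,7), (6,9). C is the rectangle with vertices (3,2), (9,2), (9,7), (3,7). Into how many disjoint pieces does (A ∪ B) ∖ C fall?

1

(A ∪ B) ∖ C is a single connected region.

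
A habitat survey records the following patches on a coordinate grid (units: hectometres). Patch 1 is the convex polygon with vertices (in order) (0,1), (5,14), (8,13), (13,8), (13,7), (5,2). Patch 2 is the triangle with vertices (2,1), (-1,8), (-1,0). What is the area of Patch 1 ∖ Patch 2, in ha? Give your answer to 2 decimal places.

|Patch 1| = 87, |Patch 1∩Patch 2| = 2.091.
|Patch 1 ∖ Patch 2| = |Patch 1| − |Patch 1∩Patch 2| = 87 − 2.091 = 84.91.

84.91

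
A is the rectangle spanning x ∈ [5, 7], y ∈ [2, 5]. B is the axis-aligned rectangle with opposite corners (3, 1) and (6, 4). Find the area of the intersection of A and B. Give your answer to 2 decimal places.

|A∩B|: x∈[5,6], y∈[2,4] → 1·2 = 2.

2.00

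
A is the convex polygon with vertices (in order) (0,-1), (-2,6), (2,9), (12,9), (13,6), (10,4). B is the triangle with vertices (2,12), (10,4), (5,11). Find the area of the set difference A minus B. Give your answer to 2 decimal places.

|A| = 92.5, |A∩B| = 3.5714.
|A ∖ B| = |A| − |A∩B| = 92.5 − 3.5714 = 88.93.

88.93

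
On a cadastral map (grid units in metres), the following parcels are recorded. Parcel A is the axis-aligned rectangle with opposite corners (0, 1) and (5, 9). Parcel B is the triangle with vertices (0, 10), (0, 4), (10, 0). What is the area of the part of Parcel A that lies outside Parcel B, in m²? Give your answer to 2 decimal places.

|Parcel A| = 40, |Parcel A∩Parcel B| = 22.
|Parcel A ∖ Parcel B| = |Parcel A| − |Parcel A∩Parcel B| = 40 − 22 = 18.00.

18.00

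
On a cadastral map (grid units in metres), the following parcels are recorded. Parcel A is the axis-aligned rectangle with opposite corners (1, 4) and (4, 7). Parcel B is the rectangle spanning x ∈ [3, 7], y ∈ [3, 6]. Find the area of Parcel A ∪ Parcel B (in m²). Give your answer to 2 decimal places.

By inclusion–exclusion:
Individual areas: |Parcel A| = 9, |Parcel B| = 12.
|Parcel A∩Parcel B|: x∈[3,4], y∈[4,6] → 1·2 = 2.
|Parcel A ∪ Parcel B| = 21 − 2 = 19.00.

19.00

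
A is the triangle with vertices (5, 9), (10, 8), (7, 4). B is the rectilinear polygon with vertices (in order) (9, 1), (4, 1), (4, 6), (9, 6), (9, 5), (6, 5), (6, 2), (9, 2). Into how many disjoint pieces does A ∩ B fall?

1

A ∩ B is a single connected region.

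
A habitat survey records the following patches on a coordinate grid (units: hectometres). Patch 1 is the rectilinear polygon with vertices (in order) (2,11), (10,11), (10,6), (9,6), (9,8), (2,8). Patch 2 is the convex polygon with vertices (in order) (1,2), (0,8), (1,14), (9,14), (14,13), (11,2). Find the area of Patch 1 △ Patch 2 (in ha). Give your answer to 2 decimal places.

117.00

|Patch 1| = 26, |Patch 2| = 143, |Patch 1∩Patch 2| = 26.
|Patch 1 △ Patch 2| = |Patch 1| + |Patch 2| − 2·|Patch 1∩Patch 2| = 26 + 143 − 52 = 117.00.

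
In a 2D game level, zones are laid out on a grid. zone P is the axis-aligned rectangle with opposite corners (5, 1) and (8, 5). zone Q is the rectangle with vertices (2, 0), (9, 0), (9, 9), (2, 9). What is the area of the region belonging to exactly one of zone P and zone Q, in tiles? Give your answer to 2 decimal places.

51.00

|zone P∩zone Q|: x∈[5,8], y∈[1,5] → 3·4 = 12.
|zone P △ zone Q| = |zone P| + |zone Q| − 2·|zone P∩zone Q| = 12 + 63 − 24 = 51.00.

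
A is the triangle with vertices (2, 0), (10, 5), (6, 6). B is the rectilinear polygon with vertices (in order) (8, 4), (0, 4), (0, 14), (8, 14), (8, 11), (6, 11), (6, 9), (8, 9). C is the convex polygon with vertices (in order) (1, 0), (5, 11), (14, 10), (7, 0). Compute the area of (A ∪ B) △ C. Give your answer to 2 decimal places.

96.63

|A ∪ B| = 85.1667.
|(A ∪ B) ∩ C| = 35.0202.
|(A ∪ B) △ C| = 85.1667 + 81.5 − 70.0404 = 96.63.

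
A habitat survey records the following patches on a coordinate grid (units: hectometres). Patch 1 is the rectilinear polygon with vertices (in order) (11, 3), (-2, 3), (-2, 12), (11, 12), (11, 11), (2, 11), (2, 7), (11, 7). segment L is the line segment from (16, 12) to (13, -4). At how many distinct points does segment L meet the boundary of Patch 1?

The segment lies entirely outside Patch 1 and never meets its boundary.

0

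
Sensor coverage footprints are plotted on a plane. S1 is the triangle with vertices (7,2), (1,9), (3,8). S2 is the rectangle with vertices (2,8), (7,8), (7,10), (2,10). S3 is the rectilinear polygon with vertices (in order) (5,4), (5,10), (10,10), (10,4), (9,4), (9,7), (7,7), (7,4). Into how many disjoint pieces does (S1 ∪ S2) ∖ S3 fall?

(S1 ∪ S2) ∖ S3 splits into 2 disjoint pieces (area 9.0833, area 0.381).

2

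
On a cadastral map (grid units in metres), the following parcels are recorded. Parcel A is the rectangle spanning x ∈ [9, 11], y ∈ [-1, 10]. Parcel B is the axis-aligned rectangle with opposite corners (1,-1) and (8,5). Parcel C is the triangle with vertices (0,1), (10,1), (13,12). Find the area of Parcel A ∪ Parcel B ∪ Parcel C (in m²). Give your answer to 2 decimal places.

By inclusion–exclusion:
Individual areas: |Parcel A| = 22, |Parcel B| = 42, |Parcel C| = 55.
|Parcel A∩Parcel B| = 0 (no overlap).
|Parcel A∩Parcel C| = 15.0338.
|Parcel B∩Parcel C| = 22.1224.
|Parcel A∩Parcel B∩Parcel C| = 0.
|Parcel A ∪ Parcel B ∪ Parcel C| = 119 − 37.1562 + 0 = 81.84.

81.84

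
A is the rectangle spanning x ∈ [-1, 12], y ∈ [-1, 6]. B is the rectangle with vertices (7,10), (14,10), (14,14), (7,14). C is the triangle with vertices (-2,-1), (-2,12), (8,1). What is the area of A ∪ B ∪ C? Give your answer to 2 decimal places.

142.26

By inclusion–exclusion:
Individual areas: |A| = 91, |B| = 28, |C| = 65.
|A∩B| = 0 (no overlap).
|A∩C| = 41.7364.
|B∩C| = 0.
|A∩B∩C| = 0.
|A ∪ B ∪ C| = 184 − 41.7364 + 0 = 142.26.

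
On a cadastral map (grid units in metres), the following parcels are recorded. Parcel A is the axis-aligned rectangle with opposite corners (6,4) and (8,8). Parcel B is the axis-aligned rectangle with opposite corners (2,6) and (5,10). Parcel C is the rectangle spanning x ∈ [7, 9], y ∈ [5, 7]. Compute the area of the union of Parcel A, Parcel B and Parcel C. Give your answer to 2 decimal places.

By inclusion–exclusion:
Individual areas: |Parcel A| = 8, |Parcel B| = 12, |Parcel C| = 4.
|Parcel A∩Parcel B| = 0 (no overlap).
|Parcel A∩Parcel C|: x∈[7,8], y∈[5,7] → 1·2 = 2.
|Parcel B∩Parcel C| = 0 (no overlap).
|Parcel A∩Parcel B∩Parcel C| = 0.
|Parcel A ∪ Parcel B ∪ Parcel C| = 24 − 2 + 0 = 22.00.

22.00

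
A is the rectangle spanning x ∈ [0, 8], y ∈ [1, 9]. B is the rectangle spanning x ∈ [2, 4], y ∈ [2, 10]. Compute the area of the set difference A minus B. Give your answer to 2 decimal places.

|A∩B|: x∈[2,4], y∈[2,9] → 2·7 = 14.
|A| = 64.
|A ∖ B| = |A| − |A∩B| = 64 − 14 = 50.00.

50.00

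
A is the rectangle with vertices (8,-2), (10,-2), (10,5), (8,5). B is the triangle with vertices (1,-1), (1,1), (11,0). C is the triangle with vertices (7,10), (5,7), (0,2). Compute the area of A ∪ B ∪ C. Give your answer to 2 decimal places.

25.70

By inclusion–exclusion:
Individual areas: |A| = 14, |B| = 10, |C| = 2.5.
|A∩B| = 0.8.
|A∩C| = 0.
|B∩C| = 0.
|A∩B∩C| = 0.
|A ∪ B ∪ C| = 26.5 − 0.8 + 0 = 25.70.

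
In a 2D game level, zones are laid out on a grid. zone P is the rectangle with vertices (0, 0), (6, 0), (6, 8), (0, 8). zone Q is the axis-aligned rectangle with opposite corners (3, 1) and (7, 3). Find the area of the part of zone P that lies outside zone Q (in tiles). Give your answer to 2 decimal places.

|zone P∩zone Q|: x∈[3,6], y∈[1,3] → 3·2 = 6.
|zone P| = 48.
|zone P ∖ zone Q| = |zone P| − |zone P∩zone Q| = 48 − 6 = 42.00.

42.00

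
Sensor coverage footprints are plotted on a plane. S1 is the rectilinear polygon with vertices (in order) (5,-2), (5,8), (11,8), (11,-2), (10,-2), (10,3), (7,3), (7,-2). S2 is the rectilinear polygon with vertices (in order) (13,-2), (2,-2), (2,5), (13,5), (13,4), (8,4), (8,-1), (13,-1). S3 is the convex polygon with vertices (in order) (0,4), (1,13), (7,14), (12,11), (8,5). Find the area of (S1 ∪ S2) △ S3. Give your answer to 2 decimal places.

|S1 ∪ S2| = 77.
|(S1 ∪ S2) ∩ S3| = 14.25.
|(S1 ∪ S2) △ S3| = 77 + 84 − 28.5 = 132.50.

132.50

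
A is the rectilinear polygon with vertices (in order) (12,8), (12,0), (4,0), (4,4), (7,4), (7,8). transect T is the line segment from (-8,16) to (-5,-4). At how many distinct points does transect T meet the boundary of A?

The segment lies entirely outside A and never meets its boundary.

0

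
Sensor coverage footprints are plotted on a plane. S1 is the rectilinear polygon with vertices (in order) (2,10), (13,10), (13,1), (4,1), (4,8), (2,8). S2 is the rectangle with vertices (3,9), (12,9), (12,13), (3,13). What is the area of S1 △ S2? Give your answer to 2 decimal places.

103.00

|S1| = 85, |S2| = 36, |S1∩S2| = 9.
|S1 △ S2| = |S1| + |S2| − 2·|S1∩S2| = 85 + 36 − 18 = 103.00.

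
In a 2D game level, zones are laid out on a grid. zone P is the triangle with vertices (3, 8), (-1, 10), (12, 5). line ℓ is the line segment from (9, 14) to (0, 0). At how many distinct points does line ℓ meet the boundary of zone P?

The segment meets the boundary at (4.765,7.412), (4.956,7.709).

2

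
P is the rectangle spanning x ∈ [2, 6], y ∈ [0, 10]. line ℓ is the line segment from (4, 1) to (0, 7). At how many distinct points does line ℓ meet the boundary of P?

The segment meets the boundary at (2,4).

1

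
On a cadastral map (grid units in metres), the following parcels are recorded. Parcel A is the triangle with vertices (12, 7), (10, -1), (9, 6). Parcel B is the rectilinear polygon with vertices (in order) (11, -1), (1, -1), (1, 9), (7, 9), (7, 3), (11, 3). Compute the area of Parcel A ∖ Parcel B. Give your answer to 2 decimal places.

7.86

|Parcel A| = 11, |Parcel A∩Parcel B| = 3.1429.
|Parcel A ∖ Parcel B| = |Parcel A| − |Parcel A∩Parcel B| = 11 − 3.1429 = 7.86.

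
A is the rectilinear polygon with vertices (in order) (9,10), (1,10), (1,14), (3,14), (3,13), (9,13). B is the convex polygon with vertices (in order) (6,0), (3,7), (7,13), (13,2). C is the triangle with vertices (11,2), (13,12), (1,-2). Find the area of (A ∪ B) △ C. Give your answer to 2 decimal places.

75.71

|A ∪ B| = 88.0455.
|(A ∪ B) ∩ C| = 29.1663.
|(A ∪ B) △ C| = 88.0455 + 46 − 58.3326 = 75.71.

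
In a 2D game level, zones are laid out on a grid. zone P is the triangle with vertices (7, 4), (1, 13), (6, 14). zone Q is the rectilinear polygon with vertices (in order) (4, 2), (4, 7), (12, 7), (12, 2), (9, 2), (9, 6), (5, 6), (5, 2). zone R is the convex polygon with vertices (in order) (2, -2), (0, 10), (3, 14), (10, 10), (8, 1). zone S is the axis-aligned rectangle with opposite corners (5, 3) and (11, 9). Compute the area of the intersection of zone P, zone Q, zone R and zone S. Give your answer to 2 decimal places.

The intersection is the polygon with vertices (6.8,6), (5.667,6), (5,7), (6.7,7).
By the shoelace formula its area is 1.42.

1.42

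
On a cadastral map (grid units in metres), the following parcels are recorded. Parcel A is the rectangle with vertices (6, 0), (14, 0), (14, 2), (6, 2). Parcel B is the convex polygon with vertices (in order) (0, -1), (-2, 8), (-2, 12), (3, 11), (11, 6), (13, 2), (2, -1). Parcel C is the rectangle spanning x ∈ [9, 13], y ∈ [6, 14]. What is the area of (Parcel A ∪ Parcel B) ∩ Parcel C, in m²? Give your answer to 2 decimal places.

1.25

The region (Parcel A ∪ Parcel B) ∩ Parcel C is the polygon with vertices (11,6), (9,6), (9,7.25).
By the shoelace formula its area is 1.25.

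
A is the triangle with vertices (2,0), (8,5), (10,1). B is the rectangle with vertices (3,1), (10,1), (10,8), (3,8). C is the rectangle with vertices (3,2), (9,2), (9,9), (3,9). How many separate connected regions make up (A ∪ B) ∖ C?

(A ∪ B) ∖ C is a single connected region.

1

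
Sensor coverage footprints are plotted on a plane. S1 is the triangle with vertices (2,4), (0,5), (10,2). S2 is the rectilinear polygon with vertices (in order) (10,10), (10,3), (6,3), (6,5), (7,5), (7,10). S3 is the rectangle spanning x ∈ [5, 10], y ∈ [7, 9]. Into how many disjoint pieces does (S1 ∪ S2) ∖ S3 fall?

2

(S1 ∪ S2) ∖ S3 splits into 2 disjoint pieces (area 15.9333, area 3).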